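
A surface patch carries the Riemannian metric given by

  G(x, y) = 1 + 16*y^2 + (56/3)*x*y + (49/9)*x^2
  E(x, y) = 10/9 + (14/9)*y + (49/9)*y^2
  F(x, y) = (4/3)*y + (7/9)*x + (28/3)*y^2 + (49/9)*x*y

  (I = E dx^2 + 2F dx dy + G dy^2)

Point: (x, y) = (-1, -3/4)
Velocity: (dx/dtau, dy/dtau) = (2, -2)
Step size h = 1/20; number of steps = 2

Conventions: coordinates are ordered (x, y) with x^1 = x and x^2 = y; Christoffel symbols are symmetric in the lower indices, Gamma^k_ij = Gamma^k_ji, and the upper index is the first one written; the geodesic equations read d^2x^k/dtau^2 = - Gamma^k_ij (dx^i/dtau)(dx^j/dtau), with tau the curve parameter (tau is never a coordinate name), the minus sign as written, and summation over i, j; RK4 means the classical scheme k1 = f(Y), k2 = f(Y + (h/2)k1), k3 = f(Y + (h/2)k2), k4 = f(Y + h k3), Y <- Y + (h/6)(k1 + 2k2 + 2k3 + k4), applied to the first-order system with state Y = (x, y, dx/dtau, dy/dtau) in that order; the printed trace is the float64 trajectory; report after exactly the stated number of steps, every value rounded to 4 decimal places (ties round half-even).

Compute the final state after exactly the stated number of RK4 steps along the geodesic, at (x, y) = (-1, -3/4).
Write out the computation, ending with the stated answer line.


f(Y) = (dx/dtau, dy/dtau, -Gamma^x_ij Y'^i Y'^j, -Gamma^y_ij Y'^i Y'^j) with the Gammas evaluated at the stage position; h = 0.050000; intermediate values shown to 6 dp
step 0: x = -1.0000, y = -0.7500, dx/dtau = 2.0000, dy/dtau = -2.0000
step 1:
  k1: at (x, y) = (-1.000000, -0.750000), (dx/dtau, dy/dtau) = (2.000000, -2.000000); Gamma_xxx = 0.000000, Gamma_xxy = -0.105100, Gamma_xyy = -0.180172, Gamma_yxx = 0.000000, Gamma_yxy = -0.395672, Gamma_yyy = -0.678295; k1 = (2.000000, -2.000000, -0.120115, -0.452197)
  k2: at (x, y) = (-0.950000, -0.800000), (dx/dtau, dy/dtau) = (1.996997, -2.011305); Gamma_xxx = 0.000000, Gamma_xxy = -0.109441, Gamma_xyy = -0.187613, Gamma_yxx = 0.000000, Gamma_yxy = -0.386612, Gamma_yyy = -0.662764; k2 = (1.996997, -2.011305, -0.120195, -0.424600)
  k3: at (x, y) = (-0.950075, -0.800283), (dx/dtau, dy/dtau) = (1.996995, -2.010615); Gamma_xxx = 0.000000, Gamma_xxy = -0.109434, Gamma_xyy = -0.187601, Gamma_yxx = 0.000000, Gamma_yxy = -0.386514, Gamma_yyy = -0.662596; k3 = (1.996995, -2.010615, -0.120405, -0.425263)
  k4: at (x, y) = (-0.900150, -0.850531), (dx/dtau, dy/dtau) = (1.993980, -2.021263); Gamma_xxx = 0.000000, Gamma_xxy = -0.113308, Gamma_xyy = -0.194242, Gamma_yxx = 0.000000, Gamma_yxy = -0.377578, Gamma_yyy = -0.647277; k4 = (1.993980, -2.021263, -0.119765, -0.399098)
  Y <- Y + (h/6)(k1 + 2k2 + 2k3 + k4): x = -0.9002, y = -0.8505, dx/dtau = 1.9940, dy/dtau = -2.0213
step 2:
  k1: at (x, y) = (-0.900150, -0.850543), (dx/dtau, dy/dtau) = (1.993991, -2.021259); Gamma_xxx = 0.000000, Gamma_xxy = -0.113307, Gamma_xyy = -0.194241, Gamma_yxx = 0.000000, Gamma_yxy = -0.377575, Gamma_yyy = -0.647271; k1 = (1.993991, -2.021259, -0.119772, -0.399116)
  k2: at (x, y) = (-0.850301, -0.901074), (dx/dtau, dy/dtau) = (1.990997, -2.031236); Gamma_xxx = 0.000000, Gamma_xxy = -0.116746, Gamma_xyy = -0.200136, Gamma_yxx = 0.000000, Gamma_yxy = -0.368769, Gamma_yyy = -0.632175; k2 = (1.990997, -2.031236, -0.118539, -0.374434)
  k3: at (x, y) = (-0.850375, -0.901323), (dx/dtau, dy/dtau) = (1.991028, -2.030619); Gamma_xxx = 0.000000, Gamma_xxy = -0.116734, Gamma_xyy = -0.200116, Gamma_yxx = 0.000000, Gamma_yxy = -0.368688, Gamma_yyy = -0.632036; k3 = (1.991028, -2.030619, -0.118757, -0.375076)
  k4: at (x, y) = (-0.800599, -0.952073), (dx/dtau, dy/dtau) = (1.988053, -2.040012); Gamma_xxx = 0.000000, Gamma_xxy = -0.119766, Gamma_xyy = -0.205313, Gamma_yxx = 0.000000, Gamma_yxy = -0.360049, Gamma_yyy = -0.617226; k4 = (1.988053, -2.040012, -0.117017, -0.351785)
  Y <- Y + (h/6)(k1 + 2k2 + 2k3 + k4): x = -0.8006, y = -0.9521, dx/dtau = 1.9881, dy/dtau = -2.0400

Answer: x = -0.8006, y = -0.9521, dx/dtau = 1.9881, dy/dtau = -2.0400


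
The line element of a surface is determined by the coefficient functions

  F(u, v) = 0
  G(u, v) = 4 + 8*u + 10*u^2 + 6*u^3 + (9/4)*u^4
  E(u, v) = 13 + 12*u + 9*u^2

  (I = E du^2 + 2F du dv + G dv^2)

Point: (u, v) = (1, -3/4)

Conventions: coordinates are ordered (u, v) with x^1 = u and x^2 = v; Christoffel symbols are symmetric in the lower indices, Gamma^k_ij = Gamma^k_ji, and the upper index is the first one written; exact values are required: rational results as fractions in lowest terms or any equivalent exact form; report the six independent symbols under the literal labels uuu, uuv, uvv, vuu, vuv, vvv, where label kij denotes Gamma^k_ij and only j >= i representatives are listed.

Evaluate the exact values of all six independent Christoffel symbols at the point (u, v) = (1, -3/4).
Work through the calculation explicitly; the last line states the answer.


E = 34, F = 0, G = 121/4 at the point
E_u = 30, E_v = 0, F_u = 0, F_v = 0, G_u = 55, G_v = 0
EG - F^2 = 2057/2;  g^inv = (2/2057) * [[121/4, 0], [0, 34]]
first-kind symbols [ij,l] = (1/2)(d_i g_jl + d_j g_il - d_l g_ij): [uu,u] = E_u/2 = 15, [uu,v] = F_u - E_v/2 = 0, [uv,u] = E_v/2 = 0, [uv,v] = G_u/2 = 55/2, [vv,u] = F_v - G_u/2 = -55/2, [vv,v] = G_v/2 = 0
Gamma^u_ij = (G*[ij,u] - F*[ij,v])/(EG - F^2), Gamma^v_ij = (E*[ij,v] - F*[ij,u])/(EG - F^2)

Answer: Gamma_uuu = 15/34, Gamma_uuv = 0, Gamma_uvv = -55/68, Gamma_vuu = 0, Gamma_vuv = 10/11, Gamma_vvv = 0


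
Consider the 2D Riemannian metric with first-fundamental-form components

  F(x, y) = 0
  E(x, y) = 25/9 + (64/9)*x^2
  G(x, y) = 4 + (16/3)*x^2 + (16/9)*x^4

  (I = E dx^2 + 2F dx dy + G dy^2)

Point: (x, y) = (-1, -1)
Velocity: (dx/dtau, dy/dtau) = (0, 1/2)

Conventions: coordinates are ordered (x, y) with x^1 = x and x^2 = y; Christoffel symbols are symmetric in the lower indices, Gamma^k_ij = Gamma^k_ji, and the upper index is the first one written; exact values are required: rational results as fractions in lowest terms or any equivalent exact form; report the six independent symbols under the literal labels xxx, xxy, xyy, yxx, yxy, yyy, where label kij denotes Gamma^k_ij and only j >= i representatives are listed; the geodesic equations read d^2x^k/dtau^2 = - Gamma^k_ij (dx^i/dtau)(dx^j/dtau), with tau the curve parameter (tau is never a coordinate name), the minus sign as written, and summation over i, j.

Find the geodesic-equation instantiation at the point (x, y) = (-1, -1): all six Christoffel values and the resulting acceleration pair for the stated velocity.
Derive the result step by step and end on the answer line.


E = 89/9, F = 0, G = 100/9 at the point
E_x = -128/9, E_y = 0, F_x = 0, F_y = 0, G_x = -160/9, G_y = 0
EG - F^2 = 8900/81;  g^inv = (81/8900) * [[100/9, 0], [0, 89/9]]
first-kind symbols [ij,l] = (1/2)(d_i g_jl + d_j g_il - d_l g_ij): [xx,x] = E_x/2 = -64/9, [xx,y] = F_x - E_y/2 = 0, [xy,x] = E_y/2 = 0, [xy,y] = G_x/2 = -80/9, [yy,x] = F_y - G_x/2 = 80/9, [yy,y] = G_y/2 = 0
Gamma^x_ij = (G*[ij,x] - F*[ij,y])/(EG - F^2), Gamma^y_ij = (E*[ij,y] - F*[ij,x])/(EG - F^2)
Gamma_xxx = -64/89, Gamma_xxy = 0, Gamma_xyy = 80/89, Gamma_yxx = 0, Gamma_yxy = -4/5, Gamma_yyy = 0
d^2x/dtau^2 = -(Gamma_xxx*(0)^2 + 2*Gamma_xxy*(0)*(1/2) + Gamma_xyy*(1/2)^2) = -20/89
d^2y/dtau^2 = -(Gamma_yxx*(0)^2 + 2*Gamma_yxy*(0)*(1/2) + Gamma_yyy*(1/2)^2) = 0

Answer: Gamma_xxx = -64/89, Gamma_xxy = 0, Gamma_xyy = 80/89, Gamma_yxx = 0, Gamma_yxy = -4/5, Gamma_yyy = 0; accelerations (d^2x/dtau^2, d^2y/dtau^2) = (-20/89, 0)


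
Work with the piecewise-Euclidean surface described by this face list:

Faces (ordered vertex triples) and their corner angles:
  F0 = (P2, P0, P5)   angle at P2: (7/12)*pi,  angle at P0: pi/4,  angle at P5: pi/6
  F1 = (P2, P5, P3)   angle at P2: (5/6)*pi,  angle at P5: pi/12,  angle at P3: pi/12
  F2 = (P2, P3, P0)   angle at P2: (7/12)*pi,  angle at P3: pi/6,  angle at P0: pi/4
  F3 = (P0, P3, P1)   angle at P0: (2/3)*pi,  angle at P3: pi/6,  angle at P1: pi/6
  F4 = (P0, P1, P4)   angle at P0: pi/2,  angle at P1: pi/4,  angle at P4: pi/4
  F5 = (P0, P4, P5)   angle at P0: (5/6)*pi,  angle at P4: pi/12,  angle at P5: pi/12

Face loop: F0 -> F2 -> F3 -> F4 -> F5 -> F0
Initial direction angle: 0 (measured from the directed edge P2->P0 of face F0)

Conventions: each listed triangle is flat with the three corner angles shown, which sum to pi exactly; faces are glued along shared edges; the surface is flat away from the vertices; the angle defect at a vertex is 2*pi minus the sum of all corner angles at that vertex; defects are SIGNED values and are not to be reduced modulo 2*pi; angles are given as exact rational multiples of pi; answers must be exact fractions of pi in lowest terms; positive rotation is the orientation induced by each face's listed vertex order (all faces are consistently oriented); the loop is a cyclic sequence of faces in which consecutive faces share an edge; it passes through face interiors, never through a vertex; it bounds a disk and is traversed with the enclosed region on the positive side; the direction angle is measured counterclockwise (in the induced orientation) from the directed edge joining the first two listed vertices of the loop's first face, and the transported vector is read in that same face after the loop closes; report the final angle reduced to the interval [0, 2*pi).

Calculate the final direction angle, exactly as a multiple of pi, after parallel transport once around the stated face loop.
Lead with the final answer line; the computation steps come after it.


Answer: final direction angle = (3/2)*pi

enclosed vertex P0: corner angles sum to (5/2)*pi, defect = 2*pi - (5/2)*pi = -pi/2
holonomy = initial angle + sum of enclosed defects (mod 2*pi), positive in the induced orientation
final angle = 0 - pi/2 = (3/2)*pi (mod 2*pi)


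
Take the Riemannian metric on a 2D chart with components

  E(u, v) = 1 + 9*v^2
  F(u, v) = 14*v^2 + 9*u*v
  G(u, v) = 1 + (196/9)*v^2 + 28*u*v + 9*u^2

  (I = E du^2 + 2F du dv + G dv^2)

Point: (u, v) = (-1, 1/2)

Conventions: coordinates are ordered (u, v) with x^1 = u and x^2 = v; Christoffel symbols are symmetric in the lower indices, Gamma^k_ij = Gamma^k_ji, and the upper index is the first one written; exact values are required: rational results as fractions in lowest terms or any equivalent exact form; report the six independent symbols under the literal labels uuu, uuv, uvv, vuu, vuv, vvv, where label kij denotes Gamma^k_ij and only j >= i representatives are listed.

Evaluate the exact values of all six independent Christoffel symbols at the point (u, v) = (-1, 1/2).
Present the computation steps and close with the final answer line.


E = 13/4, F = -1, G = 13/9 at the point
E_u = 0, E_v = 9, F_u = 9/2, F_v = 5, G_u = -4, G_v = -56/9
EG - F^2 = 133/36;  g^inv = (36/133) * [[13/9, 1], [1, 13/4]]
first-kind symbols [ij,l] = (1/2)(d_i g_jl + d_j g_il - d_l g_ij): [uu,u] = E_u/2 = 0, [uu,v] = F_u - E_v/2 = 0, [uv,u] = E_v/2 = 9/2, [uv,v] = G_u/2 = -2, [vv,u] = F_v - G_u/2 = 7, [vv,v] = G_v/2 = -28/9
Gamma^u_ij = (G*[ij,u] - F*[ij,v])/(EG - F^2), Gamma^v_ij = (E*[ij,v] - F*[ij,u])/(EG - F^2)

Answer: Gamma_uuu = 0, Gamma_uuv = 162/133, Gamma_uvv = 36/19, Gamma_vuu = 0, Gamma_vuv = -72/133, Gamma_vvv = -16/19


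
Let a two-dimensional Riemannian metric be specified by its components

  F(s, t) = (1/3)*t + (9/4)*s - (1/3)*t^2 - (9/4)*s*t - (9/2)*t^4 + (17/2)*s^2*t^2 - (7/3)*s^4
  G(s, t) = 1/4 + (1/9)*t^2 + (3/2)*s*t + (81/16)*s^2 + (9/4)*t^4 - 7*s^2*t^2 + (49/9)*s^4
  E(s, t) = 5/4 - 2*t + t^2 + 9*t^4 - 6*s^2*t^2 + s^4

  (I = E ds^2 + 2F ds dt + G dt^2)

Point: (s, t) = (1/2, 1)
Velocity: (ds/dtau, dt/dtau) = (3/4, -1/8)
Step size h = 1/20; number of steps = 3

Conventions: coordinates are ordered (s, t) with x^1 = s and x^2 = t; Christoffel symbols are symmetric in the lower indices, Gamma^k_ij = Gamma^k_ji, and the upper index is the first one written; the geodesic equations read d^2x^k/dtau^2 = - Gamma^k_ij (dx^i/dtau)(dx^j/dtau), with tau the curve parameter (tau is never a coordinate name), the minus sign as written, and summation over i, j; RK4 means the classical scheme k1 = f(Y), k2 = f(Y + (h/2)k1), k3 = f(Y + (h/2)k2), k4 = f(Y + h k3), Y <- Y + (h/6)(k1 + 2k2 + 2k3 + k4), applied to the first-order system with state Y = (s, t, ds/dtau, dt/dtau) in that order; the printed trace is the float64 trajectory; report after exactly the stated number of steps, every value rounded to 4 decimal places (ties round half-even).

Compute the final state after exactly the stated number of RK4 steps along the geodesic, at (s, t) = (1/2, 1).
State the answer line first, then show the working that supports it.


Answer: s = 0.6231, t = 1.0071, ds/dtau = 0.8527, dt/dtau = 0.1805

f(Y) = (ds/dtau, dt/dtau, -Gamma^s_ij Y'^i Y'^j, -Gamma^t_ij Y'^i Y'^j) with the Gammas evaluated at the stage position; h = 0.050000; intermediate values shown to 6 dp
step 0: s = 0.5000, t = 1.0000, ds/dtau = 0.7500, dt/dtau = -0.1250
step 1:
  k1: at (s, t) = (0.500000, 1.000000), (ds/dtau, dt/dtau) = (0.750000, -0.125000); Gamma_sss = -1.701666, Gamma_sst = 2.980055, Gamma_stt = -2.366703, Gamma_tss = -4.182849, Gamma_tst = 2.690254, Gamma_ttt = -0.848599; k1 = (0.750000, -0.125000, 1.552927, 2.870534)
  k2: at (s, t) = (0.518750, 0.996875), (ds/dtau, dt/dtau) = (0.788823, -0.053237); Gamma_sss = -1.538745, Gamma_sst = 2.893975, Gamma_stt = -2.335668, Gamma_tss = -3.806807, Gamma_tst = 2.480400, Gamma_ttt = -0.732194; k2 = (0.788823, -0.053237, 1.207152, 2.579155)
  k3: at (s, t) = (0.519721, 0.998669), (ds/dtau, dt/dtau) = (0.780179, -0.060521); Gamma_sss = -1.543726, Gamma_sst = 2.893404, Gamma_stt = -2.331471, Gamma_tss = -3.819833, Gamma_tst = 2.485278, Gamma_ttt = -0.735464; k3 = (0.780179, -0.060521, 1.221411, 2.562442)
  k4: at (s, t) = (0.539009, 0.996974), (ds/dtau, dt/dtau) = (0.811071, 0.003122); Gamma_sss = -1.403894, Gamma_sst = 2.818126, Gamma_stt = -2.304568, Gamma_tss = -3.489185, Gamma_tst = 2.299544, Gamma_ttt = -0.632199; k4 = (0.811071, 0.003122, 0.909282, 2.283670)
  Y <- Y + (h/6)(k1 + 2k2 + 2k3 + k4): s = 0.5392, t = 0.9971, ds/dtau = 0.8110, dt/dtau = 0.0036
step 2:
  k1: at (s, t) = (0.539159, 0.997088), (ds/dtau, dt/dtau) = (0.810994, 0.003645); Gamma_sss = -1.403629, Gamma_sst = 2.817768, Gamma_stt = -2.304165, Gamma_tss = -3.488646, Gamma_tst = 2.299081, Gamma_ttt = -0.631983; k1 = (0.810994, 0.003645, 0.906555, 2.280940)
  k2: at (s, t) = (0.559434, 0.997180), (ds/dtau, dt/dtau) = (0.833658, 0.060669); Gamma_sss = -1.283646, Gamma_sst = 2.750909, Gamma_stt = -2.279361, Gamma_tss = -3.197445, Gamma_tst = 2.133774, Gamma_ttt = -0.540085; k2 = (0.833658, 0.060669, 0.622241, 2.008329)
  k3: at (s, t) = (0.560000, 0.998605), (ds/dtau, dt/dtau) = (0.826550, 0.053853); Gamma_sss = -1.288068, Gamma_sst = 2.750793, Gamma_stt = -2.275887, Gamma_tss = -3.209596, Gamma_tst = 2.138745, Gamma_ttt = -0.543436; k3 = (0.826550, 0.053853, 0.641702, 2.003925)
  k4: at (s, t) = (0.580486, 0.999781), (ds/dtau, dt/dtau) = (0.843080, 0.103841); Gamma_sss = -1.185430, Gamma_sst = 2.692350, Gamma_stt = -2.254219, Gamma_tss = -2.953405, Gamma_tst = 1.992488, Gamma_ttt = -0.462149; k4 = (0.843080, 0.103841, 0.395480, 1.755343)
  Y <- Y + (h/6)(k1 + 2k2 + 2k3 + k4): s = 0.5806, t = 0.9999, ds/dtau = 0.8429, dt/dtau = 0.1042
step 3:
  k1: at (s, t) = (0.580613, 0.999893), (ds/dtau, dt/dtau) = (0.842910, 0.104152); Gamma_sss = -1.185332, Gamma_sst = 2.692100, Gamma_stt = -2.253864, Gamma_tss = -2.953256, Gamma_tst = 1.992259, Gamma_ttt = -0.462070; k1 = (0.842910, 0.104152, 0.393943, 1.753493)
  k2: at (s, t) = (0.601686, 1.002497), (ds/dtau, dt/dtau) = (0.852759, 0.147989); Gamma_sss = -1.097812, Gamma_sst = 2.640243, Gamma_stt = -2.233569, Gamma_tss = -2.728257, Gamma_tst = 1.862511, Gamma_ttt = -0.390225; k2 = (0.852759, 0.147989, 0.180852, 1.522436)
  k3: at (s, t) = (0.601932, 1.003593), (ds/dtau, dt/dtau) = (0.847432, 0.142212); Gamma_sss = -1.101395, Gamma_sst = 2.640280, Gamma_stt = -2.230670, Gamma_tss = -2.738809, Gamma_tst = 1.867035, Gamma_ttt = -0.393301; k3 = (0.847432, 0.142212, 0.199682, 1.524792)
  k4: at (s, t) = (0.622985, 1.007003), (ds/dtau, dt/dtau) = (0.852895, 0.180391); Gamma_sss = -1.026503, Gamma_sst = 2.594721, Gamma_stt = -2.212606, Gamma_tss = -2.540225, Gamma_tst = 1.751939, Gamma_ttt = -0.329775; k4 = (0.852895, 0.180391, 0.020288, 1.319477)
  Y <- Y + (h/6)(k1 + 2k2 + 2k3 + k4): s = 0.6231, t = 1.0071, ds/dtau = 0.8527, dt/dtau = 0.1805


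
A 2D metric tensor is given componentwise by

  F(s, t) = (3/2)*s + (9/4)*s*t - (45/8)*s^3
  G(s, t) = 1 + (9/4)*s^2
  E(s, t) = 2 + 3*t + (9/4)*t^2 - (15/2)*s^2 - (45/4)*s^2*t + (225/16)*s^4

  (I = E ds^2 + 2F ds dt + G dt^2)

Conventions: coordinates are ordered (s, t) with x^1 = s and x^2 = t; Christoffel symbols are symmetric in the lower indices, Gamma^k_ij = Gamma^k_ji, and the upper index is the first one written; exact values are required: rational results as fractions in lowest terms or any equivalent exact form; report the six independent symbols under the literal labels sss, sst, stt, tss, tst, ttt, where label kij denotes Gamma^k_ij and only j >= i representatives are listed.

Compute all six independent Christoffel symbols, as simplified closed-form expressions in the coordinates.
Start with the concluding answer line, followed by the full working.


Answer: Gamma_sss = (450*s^3 - 180*s*t - 120*s)/(225*s^4 - 180*s^2*t - 84*s^2 + 36*t^2 + 48*t + 32), Gamma_sst = (-90*s^2 + 36*t + 24)/(225*s^4 - 180*s^2*t - 84*s^2 + 36*t^2 + 48*t + 32), Gamma_stt = 0, Gamma_tss = -180*s^2/(225*s^4 - 180*s^2*t - 84*s^2 + 36*t^2 + 48*t + 32), Gamma_tst = 36*s/(225*s^4 - 180*s^2*t - 84*s^2 + 36*t^2 + 48*t + 32), Gamma_ttt = 0

E = 2 + 3*t + (9/4)*t^2 - (15/2)*s^2 - (45/4)*s^2*t + (225/16)*s^4; F = (3/2)*s + (9/4)*s*t - (45/8)*s^3; G = 1 + (9/4)*s^2
Gamma^k_ij = (1/2) g^{kl} (d_i g_jl + d_j g_il - d_l g_ij), with g^inv = (1/(EG-F^2)) [[G, -F], [-F, E]]
first partials: E_s = -15*s - (45/2)*s*t + (225/4)*s^3, E_t = 3 + (9/2)*t - (45/4)*s^2, F_s = 3/2 + (9/4)*t - (135/8)*s^2, F_t = (9/4)*s, G_s = (9/2)*s, G_t = 0
D = EG - F^2 = 2 + 3*t + (9/4)*t^2 - (21/4)*s^2 - (45/4)*s^2*t + (225/16)*s^4
expanded: Gamma^s_ss = (G E_s - 2F F_s + F E_t)/(2D), Gamma^s_st = (G E_t - F G_s)/(2D), Gamma^s_tt = (2G F_t - G G_s - F G_t)/(2D), Gamma^t_ss = (2E F_s - E E_t - F E_s)/(2D), Gamma^t_st = (E G_s - F E_t)/(2D), Gamma^t_tt = (E G_t - 2F F_t + F G_s)/(2D); substitute and cancel common factors


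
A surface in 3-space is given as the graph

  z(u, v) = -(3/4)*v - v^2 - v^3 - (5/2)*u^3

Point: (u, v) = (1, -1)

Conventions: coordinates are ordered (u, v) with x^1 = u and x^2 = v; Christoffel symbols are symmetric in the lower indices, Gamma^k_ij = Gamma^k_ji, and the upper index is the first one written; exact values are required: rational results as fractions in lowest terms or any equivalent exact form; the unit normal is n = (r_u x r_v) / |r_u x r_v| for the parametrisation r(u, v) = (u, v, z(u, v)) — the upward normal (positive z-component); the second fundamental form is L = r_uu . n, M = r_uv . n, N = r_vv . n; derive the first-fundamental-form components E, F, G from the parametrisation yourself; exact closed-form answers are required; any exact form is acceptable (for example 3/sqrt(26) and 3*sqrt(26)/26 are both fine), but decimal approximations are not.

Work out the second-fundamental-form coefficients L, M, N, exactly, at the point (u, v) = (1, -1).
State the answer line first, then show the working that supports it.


Answer: L = -12*sqrt(965)/193, M = 0, N = 16*sqrt(965)/965

z_u = -15/2, z_v = -7/4, z_uu = -15, z_uv = 0, z_vv = 4
E = 229/4, F = 105/8, G = 65/16; answer radicand W^2 = 965/16
unnormalised second-form numerators: l = -15, m = 0, n = 4; L = l/sqrt(965/16), and similarly M = m/sqrt(W^2), N = n/sqrt(W^2)


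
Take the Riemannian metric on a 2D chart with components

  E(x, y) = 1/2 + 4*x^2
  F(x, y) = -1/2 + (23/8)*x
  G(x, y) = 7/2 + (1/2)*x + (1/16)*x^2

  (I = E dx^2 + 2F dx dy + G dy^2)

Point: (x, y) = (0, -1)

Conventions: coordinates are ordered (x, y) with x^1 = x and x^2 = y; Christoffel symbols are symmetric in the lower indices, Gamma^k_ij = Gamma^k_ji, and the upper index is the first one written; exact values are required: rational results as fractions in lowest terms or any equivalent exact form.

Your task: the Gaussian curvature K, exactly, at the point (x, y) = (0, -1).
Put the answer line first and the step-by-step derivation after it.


Answer: K = 19/144

E = 1/2, F = -1/2, G = 7/2, EG - F^2 = 3/2 at the point
E_x = 0, E_y = 0, F_x = 23/8, F_y = 0, G_x = 1/2, G_y = 0
E_yy = 0, F_xy = 0, G_xx = 1/8
Compute both Brioschi determinants and normalise by (EG - F^2)^2.
M1 = [[-E_yy/2 + F_xy - G_xx/2, E_x/2, F_x - E_y/2], [F_y - G_x/2, E, F], [G_y/2, F, G]] = [[-1/16, 0, 23/8], [-1/4, 1/2, -1/2], [0, -1/2, 7/2]]; det M1 = 17/64
M2 = [[0, E_y/2, G_x/2], [E_y/2, E, F], [G_x/2, F, G]] = [[0, 0, 1/4], [0, 1/2, -1/2], [1/4, -1/2, 7/2]]; det M2 = -1/32
det M1 - det M2 = 19/64; K = 19/64 / (3/2)^2 = 19/144


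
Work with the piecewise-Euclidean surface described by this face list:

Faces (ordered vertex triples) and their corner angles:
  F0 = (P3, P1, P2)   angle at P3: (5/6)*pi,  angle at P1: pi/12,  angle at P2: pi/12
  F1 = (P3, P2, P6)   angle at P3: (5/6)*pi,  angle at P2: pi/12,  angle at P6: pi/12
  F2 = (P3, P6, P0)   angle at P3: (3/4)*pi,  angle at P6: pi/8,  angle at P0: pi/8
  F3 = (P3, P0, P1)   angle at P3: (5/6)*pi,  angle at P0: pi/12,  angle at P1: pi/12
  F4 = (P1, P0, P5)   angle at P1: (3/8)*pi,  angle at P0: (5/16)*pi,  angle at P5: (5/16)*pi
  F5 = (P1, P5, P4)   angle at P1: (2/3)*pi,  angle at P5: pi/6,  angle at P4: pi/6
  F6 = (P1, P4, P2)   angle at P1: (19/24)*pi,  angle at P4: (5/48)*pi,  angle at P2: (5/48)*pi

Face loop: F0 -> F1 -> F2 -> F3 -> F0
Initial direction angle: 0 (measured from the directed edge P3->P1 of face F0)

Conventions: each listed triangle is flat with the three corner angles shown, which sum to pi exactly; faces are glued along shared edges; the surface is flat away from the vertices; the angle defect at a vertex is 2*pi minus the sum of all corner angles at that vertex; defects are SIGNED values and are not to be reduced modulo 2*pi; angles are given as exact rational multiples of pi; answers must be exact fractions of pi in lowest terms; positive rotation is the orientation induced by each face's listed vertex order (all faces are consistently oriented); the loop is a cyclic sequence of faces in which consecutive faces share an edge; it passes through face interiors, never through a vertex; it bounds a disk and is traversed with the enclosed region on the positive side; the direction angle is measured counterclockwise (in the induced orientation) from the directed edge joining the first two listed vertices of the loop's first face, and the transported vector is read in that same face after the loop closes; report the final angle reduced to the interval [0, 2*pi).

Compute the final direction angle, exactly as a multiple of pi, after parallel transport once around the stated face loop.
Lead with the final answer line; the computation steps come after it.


Answer: final direction angle = (3/4)*pi

enclosed vertex P3: corner angles sum to (13/4)*pi, defect = 2*pi - (13/4)*pi = (-5/4)*pi
summing the enclosed defects onto the initial angle, mod 2*pi in the induced orientation:
final angle = 0 - (5/4)*pi = (3/4)*pi (mod 2*pi)


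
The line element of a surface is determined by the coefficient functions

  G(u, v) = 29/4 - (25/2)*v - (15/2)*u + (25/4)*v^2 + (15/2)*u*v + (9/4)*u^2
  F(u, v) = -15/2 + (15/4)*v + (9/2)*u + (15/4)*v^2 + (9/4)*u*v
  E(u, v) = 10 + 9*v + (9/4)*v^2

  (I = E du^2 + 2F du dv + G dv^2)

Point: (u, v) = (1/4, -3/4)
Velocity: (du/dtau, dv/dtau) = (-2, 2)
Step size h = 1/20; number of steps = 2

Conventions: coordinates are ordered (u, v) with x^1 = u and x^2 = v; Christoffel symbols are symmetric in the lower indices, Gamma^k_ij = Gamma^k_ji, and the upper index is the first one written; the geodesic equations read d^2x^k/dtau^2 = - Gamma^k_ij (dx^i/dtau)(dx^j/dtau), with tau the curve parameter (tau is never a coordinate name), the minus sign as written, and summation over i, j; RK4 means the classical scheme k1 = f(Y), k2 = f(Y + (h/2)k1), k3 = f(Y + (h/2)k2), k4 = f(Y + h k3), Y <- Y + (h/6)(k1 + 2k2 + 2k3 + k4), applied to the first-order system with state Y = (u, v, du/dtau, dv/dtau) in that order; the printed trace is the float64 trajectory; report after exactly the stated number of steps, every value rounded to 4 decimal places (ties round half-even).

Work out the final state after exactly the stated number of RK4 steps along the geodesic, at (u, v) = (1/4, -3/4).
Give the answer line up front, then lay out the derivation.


Answer: u = 0.0510, v = -0.5519, du/dtau = -1.9799, dv/dtau = 1.9613

f(Y) = (du/dtau, dv/dtau, -Gamma^u_ij Y'^i Y'^j, -Gamma^v_ij Y'^i Y'^j) with the Gammas evaluated at the stage position; h = 0.050000; intermediate values shown to 6 dp
step 0: u = 0.2500, v = -0.7500, du/dtau = -2.0000, dv/dtau = 2.0000
step 1:
  k1: at (u, v) = (0.250000, -0.750000), (du/dtau, dv/dtau) = (-2.000000, 2.000000); Gamma_uuu = 0.000000, Gamma_uuv = 0.137091, Gamma_uvv = 0.228484, Gamma_vuu = 0.000000, Gamma_vuv = -0.292460, Gamma_vvv = -0.487433; k1 = (-2.000000, 2.000000, 0.182788, -0.389947)
  k2: at (u, v) = (0.200000, -0.700000), (du/dtau, dv/dtau) = (-1.995430, 1.990251); Gamma_uuu = 0.000000, Gamma_uuv = 0.143347, Gamma_uvv = 0.238912, Gamma_vuu = 0.000000, Gamma_vuv = -0.290370, Gamma_vvv = -0.483950; k2 = (-1.995430, 1.990251, 0.192226, -0.389381)
  k3: at (u, v) = (0.200114, -0.700244), (du/dtau, dv/dtau) = (-1.995194, 1.990265); Gamma_uuu = 0.000000, Gamma_uuv = 0.143306, Gamma_uvv = 0.238843, Gamma_vuu = 0.000000, Gamma_vuv = -0.290373, Gamma_vvv = -0.483955; k3 = (-1.995194, 1.990265, 0.192031, -0.389102)
  k4: at (u, v) = (0.150240, -0.650487), (du/dtau, dv/dtau) = (-1.990398, 1.980545); Gamma_uuu = 0.000000, Gamma_uuv = 0.149471, Gamma_uvv = 0.249118, Gamma_vuu = 0.000000, Gamma_vuv = -0.288037, Gamma_vvv = -0.480062; k4 = (-1.990398, 1.980545, 0.201270, -0.387856)
  Y <- Y + (h/6)(k1 + 2k2 + 2k3 + k4): u = 0.1502, v = -0.6505, du/dtau = -1.9904, dv/dtau = 1.9805
step 2:
  k1: at (u, v) = (0.150236, -0.650487), (du/dtau, dv/dtau) = (-1.990395, 1.980544); Gamma_uuu = 0.000000, Gamma_uuv = 0.149471, Gamma_uvv = 0.249118, Gamma_vuu = 0.000000, Gamma_vuv = -0.288037, Gamma_vvv = -0.480061; k1 = (-1.990395, 1.980544, 0.201268, -0.387853)
  k2: at (u, v) = (0.100476, -0.600973), (du/dtau, dv/dtau) = (-1.985364, 1.970847); Gamma_uuu = 0.000000, Gamma_uuv = 0.155527, Gamma_uvv = 0.259212, Gamma_vuu = 0.000000, Gamma_vuv = -0.285459, Gamma_vvv = -0.475765; k2 = (-1.985364, 1.970847, 0.210267, -0.385931)
  k3: at (u, v) = (0.100602, -0.601216), (du/dtau, dv/dtau) = (-1.985139, 1.970895); Gamma_uuu = 0.000000, Gamma_uuv = 0.155487, Gamma_uvv = 0.259146, Gamma_vuu = 0.000000, Gamma_vuv = -0.285466, Gamma_vvv = -0.475777; k3 = (-1.985139, 1.970895, 0.210056, -0.385651)
  k4: at (u, v) = (0.050979, -0.551942), (du/dtau, dv/dtau) = (-1.979892, 1.961261); Gamma_uuu = 0.000000, Gamma_uuv = 0.161424, Gamma_uvv = 0.269040, Gamma_vuu = 0.000000, Gamma_vuv = -0.282658, Gamma_vvv = -0.471096; k4 = (-1.979892, 1.961261, 0.218772, -0.383076)
  Y <- Y + (h/6)(k1 + 2k2 + 2k3 + k4): u = 0.0510, v = -0.5519, du/dtau = -1.9799, dv/dtau = 1.9613


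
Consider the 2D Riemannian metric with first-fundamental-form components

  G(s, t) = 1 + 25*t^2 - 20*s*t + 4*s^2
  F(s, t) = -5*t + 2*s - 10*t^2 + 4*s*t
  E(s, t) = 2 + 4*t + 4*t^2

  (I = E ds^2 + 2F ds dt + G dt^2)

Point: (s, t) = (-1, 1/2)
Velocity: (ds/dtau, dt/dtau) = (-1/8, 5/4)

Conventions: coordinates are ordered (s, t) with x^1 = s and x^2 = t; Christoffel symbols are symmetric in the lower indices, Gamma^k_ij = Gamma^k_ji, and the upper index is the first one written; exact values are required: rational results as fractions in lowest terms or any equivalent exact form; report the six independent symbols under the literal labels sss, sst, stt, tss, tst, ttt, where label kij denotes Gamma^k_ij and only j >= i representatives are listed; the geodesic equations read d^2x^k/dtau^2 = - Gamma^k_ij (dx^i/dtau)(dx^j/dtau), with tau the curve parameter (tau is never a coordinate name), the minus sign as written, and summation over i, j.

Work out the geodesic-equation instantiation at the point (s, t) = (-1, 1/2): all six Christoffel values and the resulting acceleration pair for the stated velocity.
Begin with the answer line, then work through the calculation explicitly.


Answer: Gamma_sss = 0, Gamma_sst = 16/101, Gamma_stt = -40/101, Gamma_tss = 0, Gamma_tst = -36/101, Gamma_ttt = 90/101; accelerations (d^2s/dtau^2, d^2t/dtau^2) = (135/202, -1215/808)

E = 5, F = -9, G = 85/4 at the point
E_s = 0, E_t = 8, F_s = 4, F_t = -19, G_s = -18, G_t = 45
EG - F^2 = 101/4;  g^inv = (4/101) * [[85/4, 9], [9, 5]]
first-kind symbols [ij,l] = (1/2)(d_i g_jl + d_j g_il - d_l g_ij): [ss,s] = E_s/2 = 0, [ss,t] = F_s - E_t/2 = 0, [st,s] = E_t/2 = 4, [st,t] = G_s/2 = -9, [tt,s] = F_t - G_s/2 = -10, [tt,t] = G_t/2 = 45/2
Gamma^s_ij = (G*[ij,s] - F*[ij,t])/(EG - F^2), Gamma^t_ij = (E*[ij,t] - F*[ij,s])/(EG - F^2)
Gamma_sss = 0, Gamma_sst = 16/101, Gamma_stt = -40/101, Gamma_tss = 0, Gamma_tst = -36/101, Gamma_ttt = 90/101
d^2s/dtau^2 = -(Gamma_sss*(-1/8)^2 + 2*Gamma_sst*(-1/8)*(5/4) + Gamma_stt*(5/4)^2) = 135/202
d^2t/dtau^2 = -(Gamma_tss*(-1/8)^2 + 2*Gamma_tst*(-1/8)*(5/4) + Gamma_ttt*(5/4)^2) = -1215/808


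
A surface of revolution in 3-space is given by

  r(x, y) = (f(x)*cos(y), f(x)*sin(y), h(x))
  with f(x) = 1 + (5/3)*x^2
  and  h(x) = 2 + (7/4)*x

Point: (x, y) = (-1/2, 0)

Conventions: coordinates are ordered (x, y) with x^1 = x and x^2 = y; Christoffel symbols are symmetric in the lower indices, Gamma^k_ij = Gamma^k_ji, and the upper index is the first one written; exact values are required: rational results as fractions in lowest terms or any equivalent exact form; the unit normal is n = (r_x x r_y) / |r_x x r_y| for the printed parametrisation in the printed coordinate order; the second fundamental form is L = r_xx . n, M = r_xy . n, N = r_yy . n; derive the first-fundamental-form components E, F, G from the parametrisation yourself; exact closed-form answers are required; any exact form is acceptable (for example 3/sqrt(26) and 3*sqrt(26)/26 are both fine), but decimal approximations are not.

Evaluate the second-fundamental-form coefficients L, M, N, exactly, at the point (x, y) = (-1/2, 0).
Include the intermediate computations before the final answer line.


f = 17/12, f' = -5/3, f'' = 10/3, h' = 7/4, h'' = 0
E = 841/144, F = 0, G = 289/144; answer radicand W^2 = 841/144
unnormalised second-form numerators: l = -35/6, m = 0, n = 119/48; L = l/sqrt(841/144), and similarly M = m/sqrt(W^2), N = n/sqrt(W^2)

Answer: L = -70/29, M = 0, N = 119/116


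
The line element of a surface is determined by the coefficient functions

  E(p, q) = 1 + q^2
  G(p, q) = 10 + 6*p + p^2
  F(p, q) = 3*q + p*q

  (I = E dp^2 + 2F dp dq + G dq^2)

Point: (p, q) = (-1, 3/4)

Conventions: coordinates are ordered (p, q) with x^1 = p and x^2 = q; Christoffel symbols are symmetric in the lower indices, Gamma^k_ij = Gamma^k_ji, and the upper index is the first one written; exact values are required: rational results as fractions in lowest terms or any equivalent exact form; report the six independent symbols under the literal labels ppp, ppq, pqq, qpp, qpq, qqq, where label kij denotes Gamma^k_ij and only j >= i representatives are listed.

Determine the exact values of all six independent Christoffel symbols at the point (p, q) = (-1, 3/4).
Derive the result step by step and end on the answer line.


E = 25/16, F = 3/2, G = 5 at the point
E_p = 0, E_q = 3/2, F_p = 3/4, F_q = 2, G_p = 4, G_q = 0
EG - F^2 = 89/16;  g^inv = (16/89) * [[5, -3/2], [-3/2, 25/16]]
first-kind symbols [ij,l] = (1/2)(d_i g_jl + d_j g_il - d_l g_ij): [pp,p] = E_p/2 = 0, [pp,q] = F_p - E_q/2 = 0, [pq,p] = E_q/2 = 3/4, [pq,q] = G_p/2 = 2, [qq,p] = F_q - G_p/2 = 0, [qq,q] = G_q/2 = 0
Gamma^p_ij = (G*[ij,p] - F*[ij,q])/(EG - F^2), Gamma^q_ij = (E*[ij,q] - F*[ij,p])/(EG - F^2)

Answer: Gamma_ppp = 0, Gamma_ppq = 12/89, Gamma_pqq = 0, Gamma_qpp = 0, Gamma_qpq = 32/89, Gamma_qqq = 0


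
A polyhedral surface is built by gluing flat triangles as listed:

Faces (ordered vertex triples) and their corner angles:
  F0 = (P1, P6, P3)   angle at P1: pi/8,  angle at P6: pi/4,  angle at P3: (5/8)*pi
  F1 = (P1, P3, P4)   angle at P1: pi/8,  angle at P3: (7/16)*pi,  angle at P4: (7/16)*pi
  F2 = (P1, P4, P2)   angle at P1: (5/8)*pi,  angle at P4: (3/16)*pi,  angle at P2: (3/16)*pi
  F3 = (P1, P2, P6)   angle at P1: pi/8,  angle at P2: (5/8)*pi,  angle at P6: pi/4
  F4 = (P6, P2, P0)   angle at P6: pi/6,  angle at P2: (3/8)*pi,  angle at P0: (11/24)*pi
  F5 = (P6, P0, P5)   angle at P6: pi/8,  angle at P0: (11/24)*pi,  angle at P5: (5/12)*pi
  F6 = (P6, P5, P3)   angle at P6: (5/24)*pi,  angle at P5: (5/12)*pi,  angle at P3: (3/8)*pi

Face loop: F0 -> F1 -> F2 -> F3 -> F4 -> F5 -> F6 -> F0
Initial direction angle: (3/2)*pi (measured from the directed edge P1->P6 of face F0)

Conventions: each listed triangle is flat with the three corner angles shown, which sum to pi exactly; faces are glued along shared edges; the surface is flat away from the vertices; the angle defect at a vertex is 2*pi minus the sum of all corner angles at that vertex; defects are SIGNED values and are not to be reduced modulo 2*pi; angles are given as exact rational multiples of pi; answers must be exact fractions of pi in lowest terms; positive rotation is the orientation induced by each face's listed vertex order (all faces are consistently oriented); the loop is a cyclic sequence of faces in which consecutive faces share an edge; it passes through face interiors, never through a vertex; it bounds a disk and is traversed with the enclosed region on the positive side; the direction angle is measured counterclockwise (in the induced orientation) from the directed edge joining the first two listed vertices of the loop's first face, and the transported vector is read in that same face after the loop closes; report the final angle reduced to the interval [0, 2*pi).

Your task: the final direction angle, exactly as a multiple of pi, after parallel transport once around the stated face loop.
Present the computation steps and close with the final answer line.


enclosed vertex P1: corner angles sum to pi, defect = 2*pi - pi = pi
enclosed vertex P6: corner angles sum to pi, defect = 2*pi - pi = pi
the final direction is the initial angle plus the enclosed defects, taken mod 2*pi in the induced orientation
final angle = (3/2)*pi + 2*pi = (3/2)*pi (mod 2*pi)

Answer: final direction angle = (3/2)*pi


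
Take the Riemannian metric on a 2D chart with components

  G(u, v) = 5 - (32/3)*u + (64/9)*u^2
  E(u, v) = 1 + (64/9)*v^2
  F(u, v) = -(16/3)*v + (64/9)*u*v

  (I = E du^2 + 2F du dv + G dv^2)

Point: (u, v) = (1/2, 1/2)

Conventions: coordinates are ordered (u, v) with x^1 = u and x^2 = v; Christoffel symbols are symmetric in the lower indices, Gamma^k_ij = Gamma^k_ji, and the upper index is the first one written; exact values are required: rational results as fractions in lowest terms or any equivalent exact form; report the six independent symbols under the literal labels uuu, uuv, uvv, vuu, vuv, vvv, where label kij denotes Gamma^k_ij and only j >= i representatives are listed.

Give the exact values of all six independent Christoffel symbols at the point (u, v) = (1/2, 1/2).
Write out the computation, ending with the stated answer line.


E = 25/9, F = -8/9, G = 13/9 at the point
E_u = 0, E_v = 64/9, F_u = 32/9, F_v = -16/9, G_u = -32/9, G_v = 0
EG - F^2 = 29/9;  g^inv = (9/29) * [[13/9, 8/9], [8/9, 25/9]]
first-kind symbols [ij,l] = (1/2)(d_i g_jl + d_j g_il - d_l g_ij): [uu,u] = E_u/2 = 0, [uu,v] = F_u - E_v/2 = 0, [uv,u] = E_v/2 = 32/9, [uv,v] = G_u/2 = -16/9, [vv,u] = F_v - G_u/2 = 0, [vv,v] = G_v/2 = 0
Gamma^u_ij = (G*[ij,u] - F*[ij,v])/(EG - F^2), Gamma^v_ij = (E*[ij,v] - F*[ij,u])/(EG - F^2)

Answer: Gamma_uuu = 0, Gamma_uuv = 32/29, Gamma_uvv = 0, Gamma_vuu = 0, Gamma_vuv = -16/29, Gamma_vvv = 0


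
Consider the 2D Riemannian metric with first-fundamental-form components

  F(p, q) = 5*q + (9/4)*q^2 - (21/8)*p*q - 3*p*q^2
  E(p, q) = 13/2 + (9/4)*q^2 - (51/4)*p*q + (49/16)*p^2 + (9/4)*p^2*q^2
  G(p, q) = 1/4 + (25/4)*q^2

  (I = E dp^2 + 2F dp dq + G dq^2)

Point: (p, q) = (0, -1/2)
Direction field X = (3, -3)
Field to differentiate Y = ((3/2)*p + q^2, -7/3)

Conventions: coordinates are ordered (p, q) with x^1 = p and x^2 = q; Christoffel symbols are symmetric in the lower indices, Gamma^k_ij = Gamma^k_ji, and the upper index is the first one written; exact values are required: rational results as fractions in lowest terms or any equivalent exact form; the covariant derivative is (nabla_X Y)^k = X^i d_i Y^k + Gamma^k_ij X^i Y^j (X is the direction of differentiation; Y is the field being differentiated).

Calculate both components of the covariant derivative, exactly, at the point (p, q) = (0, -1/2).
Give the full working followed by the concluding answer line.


E = 113/16, F = -31/16, G = 29/16 at the point
E_p = 51/8, E_q = -9/4, F_p = 9/16, F_q = 11/4, G_p = 0, G_q = -25/4
EG - F^2 = 579/64;  g^inv = (64/579) * [[29/16, 31/16], [31/16, 113/16]]
first-kind symbols [ij,l] = (1/2)(d_i g_jl + d_j g_il - d_l g_ij): [pp,p] = E_p/2 = 51/16, [pp,q] = F_p - E_q/2 = 27/16, [pq,p] = E_q/2 = -9/8, [pq,q] = G_p/2 = 0, [qq,p] = F_q - G_p/2 = 11/4, [qq,q] = G_q/2 = -25/8
Gamma^p_ij = (G*[ij,p] - F*[ij,q])/(EG - F^2), Gamma^q_ij = (E*[ij,q] - F*[ij,p])/(EG - F^2)
Gamma_ppp = 1, Gamma_ppq = -87/386, Gamma_pqq = -137/1158, Gamma_qpp = 2, Gamma_qpq = -93/386, Gamma_qqq = -2143/1158
X = (3, -3), Y = (1/4, -7/3) at the point

Answer: (nabla_X Y)^p = 42469/4632, (nabla_X Y)^q = -44407/4632


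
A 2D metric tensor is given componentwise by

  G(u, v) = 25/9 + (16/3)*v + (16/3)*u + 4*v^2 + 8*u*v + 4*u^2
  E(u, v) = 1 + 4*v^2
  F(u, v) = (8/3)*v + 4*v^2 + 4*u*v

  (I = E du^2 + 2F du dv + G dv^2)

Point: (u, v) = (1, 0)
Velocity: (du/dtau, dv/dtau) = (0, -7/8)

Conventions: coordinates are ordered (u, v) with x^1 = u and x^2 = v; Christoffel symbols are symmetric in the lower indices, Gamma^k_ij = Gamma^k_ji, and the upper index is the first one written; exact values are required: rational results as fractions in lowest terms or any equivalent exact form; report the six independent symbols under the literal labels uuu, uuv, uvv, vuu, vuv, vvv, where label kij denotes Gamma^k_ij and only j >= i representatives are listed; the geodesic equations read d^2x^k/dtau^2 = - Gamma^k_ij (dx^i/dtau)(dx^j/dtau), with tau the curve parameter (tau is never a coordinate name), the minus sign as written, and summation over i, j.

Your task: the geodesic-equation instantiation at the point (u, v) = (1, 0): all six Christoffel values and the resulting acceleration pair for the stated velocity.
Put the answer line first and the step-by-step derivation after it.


Answer: Gamma_uuu = 0, Gamma_uuv = 0, Gamma_uvv = 0, Gamma_vuu = 0, Gamma_vuv = 60/109, Gamma_vvv = 60/109; accelerations (d^2u/dtau^2, d^2v/dtau^2) = (0, -735/1744)

E = 1, F = 0, G = 109/9 at the point
E_u = 0, E_v = 0, F_u = 0, F_v = 20/3, G_u = 40/3, G_v = 40/3
EG - F^2 = 109/9;  g^inv = (9/109) * [[109/9, 0], [0, 1]]
first-kind symbols [ij,l] = (1/2)(d_i g_jl + d_j g_il - d_l g_ij): [uu,u] = E_u/2 = 0, [uu,v] = F_u - E_v/2 = 0, [uv,u] = E_v/2 = 0, [uv,v] = G_u/2 = 20/3, [vv,u] = F_v - G_u/2 = 0, [vv,v] = G_v/2 = 20/3
Gamma^u_ij = (G*[ij,u] - F*[ij,v])/(EG - F^2), Gamma^v_ij = (E*[ij,v] - F*[ij,u])/(EG - F^2)
Gamma_uuu = 0, Gamma_uuv = 0, Gamma_uvv = 0, Gamma_vuu = 0, Gamma_vuv = 60/109, Gamma_vvv = 60/109
d^2u/dtau^2 = -(Gamma_uuu*(0)^2 + 2*Gamma_uuv*(0)*(-7/8) + Gamma_uvv*(-7/8)^2) = 0
d^2v/dtau^2 = -(Gamma_vuu*(0)^2 + 2*Gamma_vuv*(0)*(-7/8) + Gamma_vvv*(-7/8)^2) = -735/1744


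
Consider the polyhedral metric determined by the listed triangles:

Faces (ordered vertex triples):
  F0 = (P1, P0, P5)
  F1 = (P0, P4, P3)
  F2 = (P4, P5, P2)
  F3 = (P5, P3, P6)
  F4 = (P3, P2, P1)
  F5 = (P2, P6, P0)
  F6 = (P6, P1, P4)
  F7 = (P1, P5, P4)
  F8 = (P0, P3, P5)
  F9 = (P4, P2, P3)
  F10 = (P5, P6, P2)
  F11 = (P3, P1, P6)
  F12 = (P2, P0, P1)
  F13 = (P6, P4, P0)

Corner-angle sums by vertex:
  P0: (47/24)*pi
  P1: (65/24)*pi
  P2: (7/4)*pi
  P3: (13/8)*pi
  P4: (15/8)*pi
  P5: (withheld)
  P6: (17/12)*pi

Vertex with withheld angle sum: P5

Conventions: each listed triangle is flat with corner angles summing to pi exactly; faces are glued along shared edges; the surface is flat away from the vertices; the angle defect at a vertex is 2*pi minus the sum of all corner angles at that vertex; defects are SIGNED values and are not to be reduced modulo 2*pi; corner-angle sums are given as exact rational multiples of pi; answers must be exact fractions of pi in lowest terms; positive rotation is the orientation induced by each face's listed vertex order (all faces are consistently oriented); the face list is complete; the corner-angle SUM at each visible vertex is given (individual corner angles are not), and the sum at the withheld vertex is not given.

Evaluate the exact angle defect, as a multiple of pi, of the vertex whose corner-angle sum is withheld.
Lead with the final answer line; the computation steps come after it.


Answer: defect(P5) = (-2/3)*pi

V = 7, E = 21, F = 14; chi = V - E + F = 0
Gauss-Bonnet: total defect = 2*pi*chi = 0; visible defects sum to (2/3)*pi
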